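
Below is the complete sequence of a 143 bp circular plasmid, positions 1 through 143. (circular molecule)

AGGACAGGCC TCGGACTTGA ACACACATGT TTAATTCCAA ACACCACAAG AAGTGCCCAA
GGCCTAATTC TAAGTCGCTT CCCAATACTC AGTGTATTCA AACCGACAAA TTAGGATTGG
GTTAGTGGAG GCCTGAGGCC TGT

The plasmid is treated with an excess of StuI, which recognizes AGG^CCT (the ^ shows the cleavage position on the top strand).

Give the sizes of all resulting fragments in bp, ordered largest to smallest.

69, 54, 13, 7 bp

StuI sites (AGGCCT) start at positions 6, 60, 129, 136.
StuI cuts after base 3 of each site, so after positions 8, 62, 131, 138.
Circular molecule, 4 cuts → 4 fragments:
  9–62 → 54 bp
  63–131 → 69 bp
  132–138 → 7 bp
  139–143 then 1–8 → 5 + 8 = 13 bp
Sorted largest to smallest: 69, 54, 13, 7 bp.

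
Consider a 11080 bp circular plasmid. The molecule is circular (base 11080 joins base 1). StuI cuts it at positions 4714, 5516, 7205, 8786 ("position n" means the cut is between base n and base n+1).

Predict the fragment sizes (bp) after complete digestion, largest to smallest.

7008, 1689, 1581, 802 bp

Circular molecule, 4 cuts → 4 fragments:
  5516 − 4714 = 802 bp
  7205 − 5516 = 1689 bp
  8786 − 7205 = 1581 bp
  wrap: 11080 − 8786 + 4714 = 7008 bp
Sorted largest to smallest: 7008, 1689, 1581, 802 bp.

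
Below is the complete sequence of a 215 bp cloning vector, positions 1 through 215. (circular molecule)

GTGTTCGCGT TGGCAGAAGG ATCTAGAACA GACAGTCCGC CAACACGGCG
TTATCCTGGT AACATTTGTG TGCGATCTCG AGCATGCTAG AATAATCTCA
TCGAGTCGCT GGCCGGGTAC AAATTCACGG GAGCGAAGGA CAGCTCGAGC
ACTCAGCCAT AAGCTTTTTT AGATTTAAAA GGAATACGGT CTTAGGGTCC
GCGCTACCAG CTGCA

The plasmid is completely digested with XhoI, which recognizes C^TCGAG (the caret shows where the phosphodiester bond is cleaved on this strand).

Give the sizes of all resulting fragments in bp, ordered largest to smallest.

148, 67 bp

XhoI sites (CTCGAG) start at positions 77, 144.
XhoI cuts after the first base of each site, so after positions 77, 144.
Circular molecule, 2 cuts → 2 fragments:
  78–144 → 67 bp
  145–215 then 1–77 → 71 + 77 = 148 bp
Sorted largest to smallest: 148, 67 bp.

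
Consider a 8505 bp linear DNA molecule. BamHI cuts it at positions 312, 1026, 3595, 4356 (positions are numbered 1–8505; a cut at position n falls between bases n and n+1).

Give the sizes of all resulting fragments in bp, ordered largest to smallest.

4149, 2569, 761, 714, 312 bp

Linear molecule, 4 cuts → 5 fragments:
  312 − 0 = 312 bp
  1026 − 312 = 714 bp
  3595 − 1026 = 2569 bp
  4356 − 3595 = 761 bp
  8505 − 4356 = 4149 bp
Sorted largest to smallest: 4149, 2569, 761, 714, 312 bp.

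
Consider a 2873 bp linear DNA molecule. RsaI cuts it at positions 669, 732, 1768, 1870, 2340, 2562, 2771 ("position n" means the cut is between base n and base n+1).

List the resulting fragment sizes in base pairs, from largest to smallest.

1036, 669, 470, 222, 209, 102, 102, 63 bp

Linear molecule, 7 cuts → 8 fragments:
  669 − 0 = 669 bp
  732 − 669 = 63 bp
  1768 − 732 = 1036 bp
  1870 − 1768 = 102 bp
  2340 − 1870 = 470 bp
  2562 − 2340 = 222 bp
  2771 − 2562 = 209 bp
  2873 − 2771 = 102 bp
Sorted largest to smallest: 1036, 669, 470, 222, 209, 102, 102, 63 bp.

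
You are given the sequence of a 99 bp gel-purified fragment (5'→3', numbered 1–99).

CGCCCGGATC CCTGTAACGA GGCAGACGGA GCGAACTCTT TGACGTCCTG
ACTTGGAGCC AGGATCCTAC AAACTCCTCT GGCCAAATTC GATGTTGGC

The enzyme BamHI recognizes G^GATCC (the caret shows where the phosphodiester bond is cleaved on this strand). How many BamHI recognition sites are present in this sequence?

GGATCC occurs starting at positions 6, 62.
BamHI cuts at 2 sites.

2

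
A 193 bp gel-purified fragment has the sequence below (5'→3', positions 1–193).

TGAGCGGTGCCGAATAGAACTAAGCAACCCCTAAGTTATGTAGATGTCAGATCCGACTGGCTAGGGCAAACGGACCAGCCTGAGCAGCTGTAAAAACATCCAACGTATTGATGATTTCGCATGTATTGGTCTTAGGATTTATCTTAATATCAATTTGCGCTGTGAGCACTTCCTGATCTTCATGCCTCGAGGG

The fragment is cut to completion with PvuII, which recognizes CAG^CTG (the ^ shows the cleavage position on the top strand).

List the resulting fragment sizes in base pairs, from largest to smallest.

106, 87 bp

The PvuII site (CAGCTG) starts at position 85.
PvuII cuts after base 3 of each site, so after position 87.
Linear molecule, 1 cut → 2 fragments:
  1–87 → 87 bp
  88–193 → 106 bp
Sorted largest to smallest: 106, 87 bp.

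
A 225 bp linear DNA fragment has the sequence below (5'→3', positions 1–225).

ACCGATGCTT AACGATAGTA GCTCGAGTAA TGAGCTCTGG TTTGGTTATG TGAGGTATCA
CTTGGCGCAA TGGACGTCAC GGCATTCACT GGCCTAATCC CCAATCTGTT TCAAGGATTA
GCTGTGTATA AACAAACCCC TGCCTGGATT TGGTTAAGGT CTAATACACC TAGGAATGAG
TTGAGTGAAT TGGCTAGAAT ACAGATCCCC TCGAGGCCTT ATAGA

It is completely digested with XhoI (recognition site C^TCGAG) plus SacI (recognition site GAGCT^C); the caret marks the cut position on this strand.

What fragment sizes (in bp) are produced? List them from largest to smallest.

XhoI sites (CTCGAG) start at positions 22, 210.
XhoI cuts after the first base of each site, so after positions 22, 210.
The SacI site (GAGCTC) starts at position 32.
SacI cuts after base 5 of each site (before the last base), so after position 36.
Combined cut positions: 22, 36, 210.
Linear molecule, 3 cuts → 4 fragments:
  1–22 → 22 bp
  23–36 → 14 bp
  37–210 → 174 bp
  211–225 → 15 bp
Sorted largest to smallest: 174, 22, 15, 14 bp.

174, 22, 15, 14 bp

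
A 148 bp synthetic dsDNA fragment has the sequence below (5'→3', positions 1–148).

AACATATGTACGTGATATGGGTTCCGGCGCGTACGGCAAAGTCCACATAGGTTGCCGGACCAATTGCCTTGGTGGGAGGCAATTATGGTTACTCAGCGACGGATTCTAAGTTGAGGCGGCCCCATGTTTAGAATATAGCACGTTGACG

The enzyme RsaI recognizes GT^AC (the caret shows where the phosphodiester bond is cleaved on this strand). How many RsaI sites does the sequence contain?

GTAC occurs starting at positions 8, 31.
RsaI cuts at 2 sites.

2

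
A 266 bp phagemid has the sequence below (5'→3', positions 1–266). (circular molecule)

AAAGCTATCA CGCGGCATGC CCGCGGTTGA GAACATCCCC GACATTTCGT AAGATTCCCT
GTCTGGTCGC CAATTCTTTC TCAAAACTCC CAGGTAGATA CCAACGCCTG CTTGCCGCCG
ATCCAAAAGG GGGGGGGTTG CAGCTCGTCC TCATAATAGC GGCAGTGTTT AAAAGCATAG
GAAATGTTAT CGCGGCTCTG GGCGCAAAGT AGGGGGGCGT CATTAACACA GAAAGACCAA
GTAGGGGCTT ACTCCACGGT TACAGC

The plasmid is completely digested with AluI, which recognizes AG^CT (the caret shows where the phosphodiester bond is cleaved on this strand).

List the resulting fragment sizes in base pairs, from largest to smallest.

AluI sites (AGCT) start at positions 3, 142.
AluI cuts after base 2 of each site, so after positions 4, 143.
Circular molecule, 2 cuts → 2 fragments:
  5–143 → 139 bp
  144–266 then 1–4 → 123 + 4 = 127 bp
Sorted largest to smallest: 139, 127 bp.

139, 127 bp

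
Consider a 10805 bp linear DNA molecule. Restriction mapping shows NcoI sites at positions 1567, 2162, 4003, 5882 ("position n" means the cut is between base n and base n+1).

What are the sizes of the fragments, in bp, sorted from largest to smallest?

Linear molecule, 4 cuts → 5 fragments:
  1567 − 0 = 1567 bp
  2162 − 1567 = 595 bp
  4003 − 2162 = 1841 bp
  5882 − 4003 = 1879 bp
  10805 − 5882 = 4923 bp
Sorted largest to smallest: 4923, 1879, 1841, 1567, 595 bp.

4923, 1879, 1841, 1567, 595 bp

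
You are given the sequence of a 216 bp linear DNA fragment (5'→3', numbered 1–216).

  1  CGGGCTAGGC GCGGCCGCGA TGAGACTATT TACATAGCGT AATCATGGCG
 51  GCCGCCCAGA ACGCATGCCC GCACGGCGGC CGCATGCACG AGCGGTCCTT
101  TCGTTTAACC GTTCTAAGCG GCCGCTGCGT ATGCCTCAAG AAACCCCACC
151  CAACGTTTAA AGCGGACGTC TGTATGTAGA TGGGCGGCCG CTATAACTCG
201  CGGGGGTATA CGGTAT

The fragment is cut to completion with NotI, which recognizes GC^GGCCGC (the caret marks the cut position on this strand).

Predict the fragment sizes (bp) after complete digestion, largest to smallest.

NotI sites (GCGGCCGC) start at positions 11, 48, 76, 118, 184.
NotI cuts after base 2 of each site, so after positions 12, 49, 77, 119, 185.
Linear molecule, 5 cuts → 6 fragments:
  1–12 → 12 bp
  13–49 → 37 bp
  50–77 → 28 bp
  78–119 → 42 bp
  120–185 → 66 bp
  186–216 → 31 bp
Sorted largest to smallest: 66, 42, 37, 31, 28, 12 bp.

66, 42, 37, 31, 28, 12 bp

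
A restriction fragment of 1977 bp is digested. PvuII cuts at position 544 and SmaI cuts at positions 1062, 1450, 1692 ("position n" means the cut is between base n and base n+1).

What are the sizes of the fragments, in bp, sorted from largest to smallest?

544, 518, 388, 285, 242 bp

Combined cut positions (sorted): 544, 1062, 1450, 1692.
Linear molecule, 4 cuts → 5 fragments:
  544 − 0 = 544 bp
  1062 − 544 = 518 bp
  1450 − 1062 = 388 bp
  1692 − 1450 = 242 bp
  1977 − 1692 = 285 bp
Sorted largest to smallest: 544, 518, 388, 285, 242 bp.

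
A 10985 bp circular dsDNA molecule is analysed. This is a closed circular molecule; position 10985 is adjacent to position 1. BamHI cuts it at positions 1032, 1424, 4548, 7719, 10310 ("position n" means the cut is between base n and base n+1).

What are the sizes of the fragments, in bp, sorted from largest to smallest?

3171, 3124, 2591, 1707, 392 bp

Circular molecule, 5 cuts → 5 fragments:
  1424 − 1032 = 392 bp
  4548 − 1424 = 3124 bp
  7719 − 4548 = 3171 bp
  10310 − 7719 = 2591 bp
  wrap: 10985 − 10310 + 1032 = 1707 bp
Sorted largest to smallest: 3171, 3124, 2591, 1707, 392 bp.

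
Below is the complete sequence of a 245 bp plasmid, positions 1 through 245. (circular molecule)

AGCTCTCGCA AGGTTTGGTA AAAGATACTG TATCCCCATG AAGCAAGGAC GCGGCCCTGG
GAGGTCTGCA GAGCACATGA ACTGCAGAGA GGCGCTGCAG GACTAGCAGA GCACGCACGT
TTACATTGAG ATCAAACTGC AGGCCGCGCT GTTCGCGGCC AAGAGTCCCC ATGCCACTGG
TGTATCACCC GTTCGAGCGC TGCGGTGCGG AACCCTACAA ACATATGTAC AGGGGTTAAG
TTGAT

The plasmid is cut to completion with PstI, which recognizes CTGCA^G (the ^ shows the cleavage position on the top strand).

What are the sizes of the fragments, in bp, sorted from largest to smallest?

PstI sites (CTGCAG) start at positions 66, 82, 95, 137.
PstI cuts after base 5 of each site (before the last base), so after positions 70, 86, 99, 141.
Circular molecule, 4 cuts → 4 fragments:
  71–86 → 16 bp
  87–99 → 13 bp
  100–141 → 42 bp
  142–245 then 1–70 → 104 + 70 = 174 bp
Sorted largest to smallest: 174, 42, 16, 13 bp.

174, 42, 16, 13 bp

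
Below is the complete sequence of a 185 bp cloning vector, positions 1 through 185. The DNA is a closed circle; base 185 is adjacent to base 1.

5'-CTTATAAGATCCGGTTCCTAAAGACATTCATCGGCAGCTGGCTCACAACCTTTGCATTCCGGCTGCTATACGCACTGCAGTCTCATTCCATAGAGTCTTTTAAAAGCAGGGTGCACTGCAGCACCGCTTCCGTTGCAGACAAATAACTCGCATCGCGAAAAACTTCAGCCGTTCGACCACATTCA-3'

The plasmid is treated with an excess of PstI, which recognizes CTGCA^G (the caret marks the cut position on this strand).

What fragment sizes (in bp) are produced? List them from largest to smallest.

PstI sites (CTGCAG) start at positions 75, 116.
PstI cuts after base 5 of each site (before the last base), so after positions 79, 120.
Circular molecule, 2 cuts → 2 fragments:
  80–120 → 41 bp
  121–185 then 1–79 → 65 + 79 = 144 bp
Sorted largest to smallest: 144, 41 bp.

144, 41 bp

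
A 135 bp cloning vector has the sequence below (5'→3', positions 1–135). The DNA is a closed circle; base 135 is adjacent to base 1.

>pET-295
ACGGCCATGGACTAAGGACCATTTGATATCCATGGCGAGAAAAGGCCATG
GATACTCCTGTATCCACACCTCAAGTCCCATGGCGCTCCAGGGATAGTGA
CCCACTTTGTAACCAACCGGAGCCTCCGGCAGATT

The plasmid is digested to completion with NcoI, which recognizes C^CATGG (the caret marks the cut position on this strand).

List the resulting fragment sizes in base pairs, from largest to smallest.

NcoI sites (CCATGG) start at positions 5, 30, 46, 78.
NcoI cuts after the first base of each site, so after positions 5, 30, 46, 78.
Circular molecule, 4 cuts → 4 fragments:
  6–30 → 25 bp
  31–46 → 16 bp
  47–78 → 32 bp
  79–135 then 1–5 → 57 + 5 = 62 bp
Sorted largest to smallest: 62, 32, 25, 16 bp.

62, 32, 25, 16 bp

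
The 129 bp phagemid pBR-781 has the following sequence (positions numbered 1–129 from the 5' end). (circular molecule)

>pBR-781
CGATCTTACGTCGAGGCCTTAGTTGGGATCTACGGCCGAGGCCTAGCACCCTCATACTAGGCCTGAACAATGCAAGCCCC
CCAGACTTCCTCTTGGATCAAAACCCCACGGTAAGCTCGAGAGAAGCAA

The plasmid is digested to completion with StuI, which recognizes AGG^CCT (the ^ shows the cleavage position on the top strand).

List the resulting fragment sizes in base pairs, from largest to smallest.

84, 25, 20 bp

StuI sites (AGGCCT) start at positions 14, 39, 59.
StuI cuts after base 3 of each site, so after positions 16, 41, 61.
Circular molecule, 3 cuts → 3 fragments:
  17–41 → 25 bp
  42–61 → 20 bp
  62–129 then 1–16 → 68 + 16 = 84 bp
Sorted largest to smallest: 84, 25, 20 bp.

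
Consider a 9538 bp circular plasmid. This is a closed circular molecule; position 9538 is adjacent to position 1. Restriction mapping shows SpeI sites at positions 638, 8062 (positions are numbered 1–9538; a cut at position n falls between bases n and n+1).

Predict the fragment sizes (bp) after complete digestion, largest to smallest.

Circular molecule, 2 cuts → 2 fragments:
  8062 − 638 = 7424 bp
  wrap: 9538 − 8062 + 638 = 2114 bp
Sorted largest to smallest: 7424, 2114 bp.

7424, 2114 bp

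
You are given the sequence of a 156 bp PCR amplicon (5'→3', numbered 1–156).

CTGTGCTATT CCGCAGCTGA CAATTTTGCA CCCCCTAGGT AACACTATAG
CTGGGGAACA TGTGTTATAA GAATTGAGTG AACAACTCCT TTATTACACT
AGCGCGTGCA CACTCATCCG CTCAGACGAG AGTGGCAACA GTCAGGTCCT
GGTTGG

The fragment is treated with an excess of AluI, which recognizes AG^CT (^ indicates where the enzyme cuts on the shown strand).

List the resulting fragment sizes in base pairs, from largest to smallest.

AluI sites (AGCT) start at positions 15, 49.
AluI cuts after base 2 of each site, so after positions 16, 50.
Linear molecule, 2 cuts → 3 fragments:
  1–16 → 16 bp
  17–50 → 34 bp
  51–156 → 106 bp
Sorted largest to smallest: 106, 34, 16 bp.

106, 34, 16 bp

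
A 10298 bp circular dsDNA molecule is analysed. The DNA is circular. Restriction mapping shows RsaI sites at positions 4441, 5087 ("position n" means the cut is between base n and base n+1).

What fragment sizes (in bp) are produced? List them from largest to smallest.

Circular molecule, 2 cuts → 2 fragments:
  5087 − 4441 = 646 bp
  wrap: 10298 − 5087 + 4441 = 9652 bp
Sorted largest to smallest: 9652, 646 bp.

9652, 646 bp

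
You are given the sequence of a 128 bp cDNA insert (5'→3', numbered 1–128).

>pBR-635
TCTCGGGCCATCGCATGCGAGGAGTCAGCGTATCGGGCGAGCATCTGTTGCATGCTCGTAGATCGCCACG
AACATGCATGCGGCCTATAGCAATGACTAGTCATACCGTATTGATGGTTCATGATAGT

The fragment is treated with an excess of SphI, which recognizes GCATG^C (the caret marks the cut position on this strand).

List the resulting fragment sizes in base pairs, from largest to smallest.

48, 37, 26, 17 bp

SphI sites (GCATGC) start at positions 13, 50, 76.
SphI cuts after base 5 of each site (before the last base), so after positions 17, 54, 80.
Linear molecule, 3 cuts → 4 fragments:
  1–17 → 17 bp
  18–54 → 37 bp
  55–80 → 26 bp
  81–128 → 48 bp
Sorted largest to smallest: 48, 37, 26, 17 bp.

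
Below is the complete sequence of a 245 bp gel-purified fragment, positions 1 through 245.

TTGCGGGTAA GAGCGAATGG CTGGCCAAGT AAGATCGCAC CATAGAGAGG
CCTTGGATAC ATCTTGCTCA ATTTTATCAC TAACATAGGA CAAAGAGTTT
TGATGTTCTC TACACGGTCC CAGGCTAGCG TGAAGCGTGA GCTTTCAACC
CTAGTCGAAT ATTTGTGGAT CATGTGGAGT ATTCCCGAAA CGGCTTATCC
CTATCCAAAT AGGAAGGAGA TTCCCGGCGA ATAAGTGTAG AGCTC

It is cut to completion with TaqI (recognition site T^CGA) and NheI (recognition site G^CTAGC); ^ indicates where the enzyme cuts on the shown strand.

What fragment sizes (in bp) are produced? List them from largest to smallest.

124, 90, 31 bp

The TaqI site (TCGA) starts at position 155.
TaqI cuts after the first base of each site, so after position 155.
The NheI site (GCTAGC) starts at position 124.
NheI cuts after the first base of each site, so after position 124.
Combined cut positions: 124, 155.
Linear molecule, 2 cuts → 3 fragments:
  1–124 → 124 bp
  125–155 → 31 bp
  156–245 → 90 bp
Sorted largest to smallest: 124, 90, 31 bp.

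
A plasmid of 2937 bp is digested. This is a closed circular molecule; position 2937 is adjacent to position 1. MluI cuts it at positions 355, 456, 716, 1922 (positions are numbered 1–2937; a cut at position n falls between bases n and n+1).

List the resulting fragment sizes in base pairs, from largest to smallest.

1370, 1206, 260, 101 bp

Circular molecule, 4 cuts → 4 fragments:
  456 − 355 = 101 bp
  716 − 456 = 260 bp
  1922 − 716 = 1206 bp
  wrap: 2937 − 1922 + 355 = 1370 bp
Sorted largest to smallest: 1370, 1206, 260, 101 bp.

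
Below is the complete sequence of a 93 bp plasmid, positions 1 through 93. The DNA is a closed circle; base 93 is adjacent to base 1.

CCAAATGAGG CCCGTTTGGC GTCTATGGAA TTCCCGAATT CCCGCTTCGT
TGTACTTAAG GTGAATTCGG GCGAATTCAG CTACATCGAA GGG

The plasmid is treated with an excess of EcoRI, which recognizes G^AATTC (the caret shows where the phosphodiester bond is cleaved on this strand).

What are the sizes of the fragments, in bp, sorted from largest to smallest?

EcoRI sites (GAATTC) start at positions 28, 36, 63, 73.
EcoRI cuts after the first base of each site, so after positions 28, 36, 63, 73.
Circular molecule, 4 cuts → 4 fragments:
  29–36 → 8 bp
  37–63 → 27 bp
  64–73 → 10 bp
  74–93 then 1–28 → 20 + 28 = 48 bp
Sorted largest to smallest: 48, 27, 10, 8 bp.

48, 27, 10, 8 bp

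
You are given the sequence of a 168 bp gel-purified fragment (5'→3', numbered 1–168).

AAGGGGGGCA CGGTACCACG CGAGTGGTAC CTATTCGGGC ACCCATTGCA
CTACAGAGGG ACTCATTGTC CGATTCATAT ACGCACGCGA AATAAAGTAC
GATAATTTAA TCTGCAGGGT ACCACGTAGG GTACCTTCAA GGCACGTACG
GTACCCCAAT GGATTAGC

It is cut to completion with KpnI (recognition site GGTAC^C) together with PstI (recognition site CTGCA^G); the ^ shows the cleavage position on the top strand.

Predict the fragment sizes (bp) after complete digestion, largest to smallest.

86, 20, 16, 14, 14, 12, 6 bp

KpnI sites (GGTACC) start at positions 12, 26, 118, 130, 150.
KpnI cuts after base 5 of each site (before the last base), so after positions 16, 30, 122, 134, 154.
The PstI site (CTGCAG) starts at position 112.
PstI cuts after base 5 of each site (before the last base), so after position 116.
Combined cut positions: 16, 30, 116, 122, 134, 154.
Linear molecule, 6 cuts → 7 fragments:
  1–16 → 16 bp
  17–30 → 14 bp
  31–116 → 86 bp
  117–122 → 6 bp
  123–134 → 12 bp
  135–154 → 20 bp
  155–168 → 14 bp
Sorted largest to smallest: 86, 20, 16, 14, 14, 12, 6 bp.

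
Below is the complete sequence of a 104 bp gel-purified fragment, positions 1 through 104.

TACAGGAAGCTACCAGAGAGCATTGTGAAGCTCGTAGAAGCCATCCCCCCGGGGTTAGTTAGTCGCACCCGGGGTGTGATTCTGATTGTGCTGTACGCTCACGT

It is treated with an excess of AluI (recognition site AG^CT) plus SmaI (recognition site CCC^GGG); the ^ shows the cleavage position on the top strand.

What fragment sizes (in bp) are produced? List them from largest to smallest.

AluI sites (AGCT) start at positions 8, 29.
AluI cuts after base 2 of each site, so after positions 9, 30.
SmaI sites (CCCGGG) start at positions 48, 68.
SmaI cuts after base 3 of each site, so after positions 50, 70.
Combined cut positions: 9, 30, 50, 70.
Linear molecule, 4 cuts → 5 fragments:
  1–9 → 9 bp
  10–30 → 21 bp
  31–50 → 20 bp
  51–70 → 20 bp
  71–104 → 34 bp
Sorted largest to smallest: 34, 21, 20, 20, 9 bp.

34, 21, 20, 20, 9 bp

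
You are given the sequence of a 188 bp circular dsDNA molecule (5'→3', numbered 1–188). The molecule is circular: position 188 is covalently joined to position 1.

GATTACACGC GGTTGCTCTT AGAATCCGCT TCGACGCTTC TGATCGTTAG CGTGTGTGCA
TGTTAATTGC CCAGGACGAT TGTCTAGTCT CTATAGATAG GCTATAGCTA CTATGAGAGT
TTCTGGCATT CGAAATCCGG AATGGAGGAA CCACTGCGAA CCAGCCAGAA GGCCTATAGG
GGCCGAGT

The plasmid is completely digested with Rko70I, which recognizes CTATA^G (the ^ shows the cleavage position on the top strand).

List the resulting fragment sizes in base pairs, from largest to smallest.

105, 72, 11 bp

Rko70I sites (CTATAG) start at positions 91, 102, 174.
Rko70I cuts after base 5 of each site (before the last base), so after positions 95, 106, 178.
Circular molecule, 3 cuts → 3 fragments:
  96–106 → 11 bp
  107–178 → 72 bp
  179–188 then 1–95 → 10 + 95 = 105 bp
Sorted largest to smallest: 105, 72, 11 bp.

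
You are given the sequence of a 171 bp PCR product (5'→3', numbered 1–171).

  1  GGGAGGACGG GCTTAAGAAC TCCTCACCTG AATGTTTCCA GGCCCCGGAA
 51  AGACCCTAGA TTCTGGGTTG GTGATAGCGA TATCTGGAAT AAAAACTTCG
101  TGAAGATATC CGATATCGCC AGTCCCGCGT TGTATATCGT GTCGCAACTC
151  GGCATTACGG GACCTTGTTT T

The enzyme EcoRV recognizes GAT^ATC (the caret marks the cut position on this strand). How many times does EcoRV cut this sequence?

GATATC occurs starting at positions 79, 105, 112.
EcoRV cuts at 3 sites.

3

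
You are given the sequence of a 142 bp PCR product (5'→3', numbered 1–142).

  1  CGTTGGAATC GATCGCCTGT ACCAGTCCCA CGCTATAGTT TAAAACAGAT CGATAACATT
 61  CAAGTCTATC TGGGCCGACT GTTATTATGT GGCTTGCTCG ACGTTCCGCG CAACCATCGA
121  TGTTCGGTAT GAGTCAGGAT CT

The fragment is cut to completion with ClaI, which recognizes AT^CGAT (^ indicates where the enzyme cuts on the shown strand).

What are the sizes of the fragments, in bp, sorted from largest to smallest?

ClaI sites (ATCGAT) start at positions 8, 49, 116.
ClaI cuts after base 2 of each site, so after positions 9, 50, 117.
Linear molecule, 3 cuts → 4 fragments:
  1–9 → 9 bp
  10–50 → 41 bp
  51–117 → 67 bp
  118–142 → 25 bp
Sorted largest to smallest: 67, 41, 25, 9 bp.

67, 41, 25, 9 bp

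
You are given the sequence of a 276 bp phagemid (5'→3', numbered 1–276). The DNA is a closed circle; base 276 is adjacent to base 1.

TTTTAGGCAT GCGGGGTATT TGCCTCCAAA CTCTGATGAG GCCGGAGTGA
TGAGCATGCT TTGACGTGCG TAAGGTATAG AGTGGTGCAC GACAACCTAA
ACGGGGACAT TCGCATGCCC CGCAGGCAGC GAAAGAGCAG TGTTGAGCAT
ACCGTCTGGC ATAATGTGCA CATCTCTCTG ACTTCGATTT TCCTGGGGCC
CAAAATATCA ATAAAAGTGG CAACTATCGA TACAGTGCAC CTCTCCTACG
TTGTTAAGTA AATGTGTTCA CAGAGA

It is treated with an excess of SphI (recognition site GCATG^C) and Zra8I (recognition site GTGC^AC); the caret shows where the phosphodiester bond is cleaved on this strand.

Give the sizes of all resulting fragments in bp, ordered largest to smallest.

69, 52, 49, 47, 30, 29 bp

SphI sites (GCATGC) start at positions 7, 54, 113.
SphI cuts after base 5 of each site (before the last base), so after positions 11, 58, 117.
Zra8I sites (GTGCAC) start at positions 85, 166, 235.
Zra8I cuts after base 4 of each site, so after positions 88, 169, 238.
Combined cut positions: 11, 58, 88, 117, 169, 238.
Circular molecule, 6 cuts → 6 fragments:
  12–58 → 47 bp
  59–88 → 30 bp
  89–117 → 29 bp
  118–169 → 52 bp
  170–238 → 69 bp
  239–276 then 1–11 → 38 + 11 = 49 bp
Sorted largest to smallest: 69, 52, 49, 47, 30, 29 bp.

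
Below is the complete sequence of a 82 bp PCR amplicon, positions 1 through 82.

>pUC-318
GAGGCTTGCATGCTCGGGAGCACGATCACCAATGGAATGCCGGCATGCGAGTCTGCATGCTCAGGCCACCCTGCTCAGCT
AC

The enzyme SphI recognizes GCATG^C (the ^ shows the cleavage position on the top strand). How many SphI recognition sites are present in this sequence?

3

GCATGC occurs starting at positions 8, 43, 55.
SphI cuts at 3 sites.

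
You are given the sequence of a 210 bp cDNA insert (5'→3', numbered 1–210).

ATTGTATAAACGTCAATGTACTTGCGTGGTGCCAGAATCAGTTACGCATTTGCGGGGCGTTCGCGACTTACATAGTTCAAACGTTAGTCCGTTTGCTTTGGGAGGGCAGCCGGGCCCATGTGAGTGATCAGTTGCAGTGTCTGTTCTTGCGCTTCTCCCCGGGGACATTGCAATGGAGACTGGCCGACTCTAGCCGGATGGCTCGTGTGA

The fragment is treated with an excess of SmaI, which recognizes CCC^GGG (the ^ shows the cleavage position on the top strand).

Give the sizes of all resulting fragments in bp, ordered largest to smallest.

160, 50 bp

The SmaI site (CCCGGG) starts at position 158.
SmaI cuts after base 3 of each site, so after position 160.
Linear molecule, 1 cut → 2 fragments:
  1–160 → 160 bp
  161–210 → 50 bp
Sorted largest to smallest: 160, 50 bp.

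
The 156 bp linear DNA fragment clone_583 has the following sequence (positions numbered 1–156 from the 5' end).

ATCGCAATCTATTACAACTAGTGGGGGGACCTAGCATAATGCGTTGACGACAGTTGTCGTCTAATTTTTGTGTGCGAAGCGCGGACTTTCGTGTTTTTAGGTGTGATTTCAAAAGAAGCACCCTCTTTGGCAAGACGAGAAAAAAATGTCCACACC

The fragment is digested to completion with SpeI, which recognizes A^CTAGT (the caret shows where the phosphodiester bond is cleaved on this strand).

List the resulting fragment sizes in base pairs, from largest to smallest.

139, 17 bp

The SpeI site (ACTAGT) starts at position 17.
SpeI cuts after the first base of each site, so after position 17.
Linear molecule, 1 cut → 2 fragments:
  1–17 → 17 bp
  18–156 → 139 bp
Sorted largest to smallest: 139, 17 bp.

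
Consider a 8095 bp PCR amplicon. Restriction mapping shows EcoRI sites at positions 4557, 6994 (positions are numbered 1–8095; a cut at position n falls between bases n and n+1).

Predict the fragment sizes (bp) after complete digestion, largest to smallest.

Linear molecule, 2 cuts → 3 fragments:
  4557 − 0 = 4557 bp
  6994 − 4557 = 2437 bp
  8095 − 6994 = 1101 bp
Sorted largest to smallest: 4557, 2437, 1101 bp.

4557, 2437, 1101 bp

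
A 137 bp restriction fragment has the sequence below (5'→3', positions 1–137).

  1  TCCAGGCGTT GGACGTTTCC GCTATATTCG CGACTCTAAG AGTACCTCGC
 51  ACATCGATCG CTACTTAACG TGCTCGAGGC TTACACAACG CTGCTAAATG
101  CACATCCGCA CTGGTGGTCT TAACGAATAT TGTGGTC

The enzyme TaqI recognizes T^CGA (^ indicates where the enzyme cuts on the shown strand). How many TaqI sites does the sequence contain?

2

TCGA occurs starting at positions 54, 74.
TaqI cuts at 2 sites.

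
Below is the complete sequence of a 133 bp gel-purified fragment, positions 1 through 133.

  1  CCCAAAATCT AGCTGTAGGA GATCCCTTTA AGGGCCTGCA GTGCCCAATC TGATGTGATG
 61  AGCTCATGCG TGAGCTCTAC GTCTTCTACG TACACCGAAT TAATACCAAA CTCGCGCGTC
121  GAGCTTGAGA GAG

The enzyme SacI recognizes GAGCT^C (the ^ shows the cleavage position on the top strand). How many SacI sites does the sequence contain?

GAGCTC occurs starting at positions 60, 72.
SacI cuts at 2 sites.

2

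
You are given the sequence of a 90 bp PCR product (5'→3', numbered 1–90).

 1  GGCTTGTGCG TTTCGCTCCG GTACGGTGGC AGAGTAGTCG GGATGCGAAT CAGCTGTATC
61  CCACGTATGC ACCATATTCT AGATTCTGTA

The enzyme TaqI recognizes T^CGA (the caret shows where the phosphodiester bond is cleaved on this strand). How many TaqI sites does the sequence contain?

0

No occurrence of TCGA is present in the sequence.
TaqI does not cut: 0 sites.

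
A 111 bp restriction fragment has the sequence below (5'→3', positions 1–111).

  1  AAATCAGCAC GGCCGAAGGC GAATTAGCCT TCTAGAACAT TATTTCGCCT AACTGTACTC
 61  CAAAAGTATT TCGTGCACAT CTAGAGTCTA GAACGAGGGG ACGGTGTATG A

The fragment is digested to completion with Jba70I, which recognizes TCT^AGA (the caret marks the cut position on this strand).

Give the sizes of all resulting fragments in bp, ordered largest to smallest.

49, 33, 22, 7 bp

Jba70I sites (TCTAGA) start at positions 31, 80, 87.
Jba70I cuts after base 3 of each site, so after positions 33, 82, 89.
Linear molecule, 3 cuts → 4 fragments:
  1–33 → 33 bp
  34–82 → 49 bp
  83–89 → 7 bp
  90–111 → 22 bp
Sorted largest to smallest: 49, 33, 22, 7 bp.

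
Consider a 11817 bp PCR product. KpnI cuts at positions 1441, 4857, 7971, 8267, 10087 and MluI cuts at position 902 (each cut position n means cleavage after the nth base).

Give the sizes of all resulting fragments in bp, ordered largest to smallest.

3416, 3114, 1820, 1730, 902, 539, 296 bp

Combined cut positions (sorted): 902, 1441, 4857, 7971, 8267, 10087.
Linear molecule, 6 cuts → 7 fragments:
  902 − 0 = 902 bp
  1441 − 902 = 539 bp
  4857 − 1441 = 3416 bp
  7971 − 4857 = 3114 bp
  8267 − 7971 = 296 bp
  10087 − 8267 = 1820 bp
  11817 − 10087 = 1730 bp
Sorted largest to smallest: 3416, 3114, 1820, 1730, 902, 539, 296 bp.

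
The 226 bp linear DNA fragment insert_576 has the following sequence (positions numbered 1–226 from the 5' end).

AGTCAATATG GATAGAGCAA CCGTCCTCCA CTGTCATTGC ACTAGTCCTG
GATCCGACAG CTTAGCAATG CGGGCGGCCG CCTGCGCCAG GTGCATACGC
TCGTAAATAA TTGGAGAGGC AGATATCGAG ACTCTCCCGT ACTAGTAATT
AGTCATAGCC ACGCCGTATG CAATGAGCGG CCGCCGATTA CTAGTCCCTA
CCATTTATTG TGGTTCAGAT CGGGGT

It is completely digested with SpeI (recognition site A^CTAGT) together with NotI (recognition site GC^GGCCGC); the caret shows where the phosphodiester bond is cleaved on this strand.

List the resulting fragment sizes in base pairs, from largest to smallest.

66, 41, 37, 36, 34, 12 bp

SpeI sites (ACTAGT) start at positions 41, 141, 190.
SpeI cuts after the first base of each site, so after positions 41, 141, 190.
NotI sites (GCGGCCGC) start at positions 74, 177.
NotI cuts after base 2 of each site, so after positions 75, 178.
Combined cut positions: 41, 75, 141, 178, 190.
Linear molecule, 5 cuts → 6 fragments:
  1–41 → 41 bp
  42–75 → 34 bp
  76–141 → 66 bp
  142–178 → 37 bp
  179–190 → 12 bp
  191–226 → 36 bp
Sorted largest to smallest: 66, 41, 37, 36, 34, 12 bp.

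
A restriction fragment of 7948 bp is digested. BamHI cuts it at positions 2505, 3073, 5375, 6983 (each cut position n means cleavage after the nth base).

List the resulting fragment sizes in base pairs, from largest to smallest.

2505, 2302, 1608, 965, 568 bp

Linear molecule, 4 cuts → 5 fragments:
  2505 − 0 = 2505 bp
  3073 − 2505 = 568 bp
  5375 − 3073 = 2302 bp
  6983 − 5375 = 1608 bp
  7948 − 6983 = 965 bp
Sorted largest to smallest: 2505, 2302, 1608, 965, 568 bp.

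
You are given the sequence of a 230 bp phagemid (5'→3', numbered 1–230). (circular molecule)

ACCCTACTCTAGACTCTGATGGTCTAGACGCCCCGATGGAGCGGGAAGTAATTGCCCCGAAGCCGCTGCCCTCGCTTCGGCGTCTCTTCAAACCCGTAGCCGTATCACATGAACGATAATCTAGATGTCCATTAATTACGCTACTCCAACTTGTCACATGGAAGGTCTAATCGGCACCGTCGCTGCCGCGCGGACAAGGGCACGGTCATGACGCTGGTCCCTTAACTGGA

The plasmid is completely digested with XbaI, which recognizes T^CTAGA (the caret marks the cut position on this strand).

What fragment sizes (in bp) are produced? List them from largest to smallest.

118, 97, 15 bp

XbaI sites (TCTAGA) start at positions 8, 23, 120.
XbaI cuts after the first base of each site, so after positions 8, 23, 120.
Circular molecule, 3 cuts → 3 fragments:
  9–23 → 15 bp
  24–120 → 97 bp
  121–230 then 1–8 → 110 + 8 = 118 bp
Sorted largest to smallest: 118, 97, 15 bp.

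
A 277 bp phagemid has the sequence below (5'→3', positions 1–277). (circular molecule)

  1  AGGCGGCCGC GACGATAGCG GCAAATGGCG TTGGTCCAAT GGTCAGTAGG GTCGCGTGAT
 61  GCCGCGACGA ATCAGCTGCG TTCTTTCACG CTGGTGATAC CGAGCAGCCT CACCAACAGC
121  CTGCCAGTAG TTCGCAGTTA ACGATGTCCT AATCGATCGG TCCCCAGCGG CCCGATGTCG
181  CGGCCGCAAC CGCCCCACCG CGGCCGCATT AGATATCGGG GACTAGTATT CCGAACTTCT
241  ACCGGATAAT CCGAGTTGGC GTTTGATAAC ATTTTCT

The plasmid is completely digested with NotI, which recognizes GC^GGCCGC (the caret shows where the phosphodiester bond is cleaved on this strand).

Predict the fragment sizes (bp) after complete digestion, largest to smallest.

177, 80, 20 bp

NotI sites (GCGGCCGC) start at positions 3, 180, 200.
NotI cuts after base 2 of each site, so after positions 4, 181, 201.
Circular molecule, 3 cuts → 3 fragments:
  5–181 → 177 bp
  182–201 → 20 bp
  202–277 then 1–4 → 76 + 4 = 80 bp
Sorted largest to smallest: 177, 80, 20 bp.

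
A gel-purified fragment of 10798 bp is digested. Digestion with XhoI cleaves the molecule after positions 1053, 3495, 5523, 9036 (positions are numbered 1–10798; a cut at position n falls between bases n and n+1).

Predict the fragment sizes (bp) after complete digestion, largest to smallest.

3513, 2442, 2028, 1762, 1053 bp

Linear molecule, 4 cuts → 5 fragments:
  1053 − 0 = 1053 bp
  3495 − 1053 = 2442 bp
  5523 − 3495 = 2028 bp
  9036 − 5523 = 3513 bp
  10798 − 9036 = 1762 bp
Sorted largest to smallest: 3513, 2442, 2028, 1762, 1053 bp.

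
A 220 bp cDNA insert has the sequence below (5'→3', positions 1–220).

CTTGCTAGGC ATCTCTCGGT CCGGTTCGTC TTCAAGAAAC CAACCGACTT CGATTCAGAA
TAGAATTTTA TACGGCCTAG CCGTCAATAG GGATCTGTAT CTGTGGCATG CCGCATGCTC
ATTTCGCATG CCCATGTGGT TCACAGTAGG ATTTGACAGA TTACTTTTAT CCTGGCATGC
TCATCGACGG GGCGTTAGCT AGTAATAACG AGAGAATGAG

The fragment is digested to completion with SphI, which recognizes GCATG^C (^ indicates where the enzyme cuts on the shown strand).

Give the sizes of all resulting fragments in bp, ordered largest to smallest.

SphI sites (GCATGC) start at positions 106, 113, 126, 175.
SphI cuts after base 5 of each site (before the last base), so after positions 110, 117, 130, 179.
Linear molecule, 4 cuts → 5 fragments:
  1–110 → 110 bp
  111–117 → 7 bp
  118–130 → 13 bp
  131–179 → 49 bp
  180–220 → 41 bp
Sorted largest to smallest: 110, 49, 41, 13, 7 bp.

110, 49, 41, 13, 7 bp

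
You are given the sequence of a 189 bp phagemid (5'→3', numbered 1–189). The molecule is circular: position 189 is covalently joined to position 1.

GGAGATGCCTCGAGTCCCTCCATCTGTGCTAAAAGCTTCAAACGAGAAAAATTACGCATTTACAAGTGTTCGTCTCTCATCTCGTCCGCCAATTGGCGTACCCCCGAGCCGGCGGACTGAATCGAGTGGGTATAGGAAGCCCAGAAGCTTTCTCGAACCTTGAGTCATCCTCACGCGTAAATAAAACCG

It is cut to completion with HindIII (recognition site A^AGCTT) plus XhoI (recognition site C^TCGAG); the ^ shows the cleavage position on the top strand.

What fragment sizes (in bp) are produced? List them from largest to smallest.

HindIII sites (AAGCTT) start at positions 33, 145.
HindIII cuts after the first base of each site, so after positions 33, 145.
The XhoI site (CTCGAG) starts at position 9.
XhoI cuts after the first base of each site, so after position 9.
Combined cut positions: 9, 33, 145.
Circular molecule, 3 cuts → 3 fragments:
  10–33 → 24 bp
  34–145 → 112 bp
  146–189 then 1–9 → 44 + 9 = 53 bp
Sorted largest to smallest: 112, 53, 24 bp.

112, 53, 24 bp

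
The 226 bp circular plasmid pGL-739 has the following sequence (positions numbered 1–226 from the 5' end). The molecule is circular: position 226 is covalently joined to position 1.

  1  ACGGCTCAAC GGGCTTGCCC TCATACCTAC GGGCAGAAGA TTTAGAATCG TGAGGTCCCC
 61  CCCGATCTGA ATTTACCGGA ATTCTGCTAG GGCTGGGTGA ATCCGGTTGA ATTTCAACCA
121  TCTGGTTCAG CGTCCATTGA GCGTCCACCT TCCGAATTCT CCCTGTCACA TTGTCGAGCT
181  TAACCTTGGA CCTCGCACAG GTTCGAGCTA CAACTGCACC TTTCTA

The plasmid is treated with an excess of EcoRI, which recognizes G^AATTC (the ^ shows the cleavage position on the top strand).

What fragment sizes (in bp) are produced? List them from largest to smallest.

151, 75 bp

EcoRI sites (GAATTC) start at positions 79, 154.
EcoRI cuts after the first base of each site, so after positions 79, 154.
Circular molecule, 2 cuts → 2 fragments:
  80–154 → 75 bp
  155–226 then 1–79 → 72 + 79 = 151 bp
Sorted largest to smallest: 151, 75 bp.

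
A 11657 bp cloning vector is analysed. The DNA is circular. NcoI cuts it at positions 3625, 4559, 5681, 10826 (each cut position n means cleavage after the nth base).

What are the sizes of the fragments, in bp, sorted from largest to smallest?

5145, 4456, 1122, 934 bp

Circular molecule, 4 cuts → 4 fragments:
  4559 − 3625 = 934 bp
  5681 − 4559 = 1122 bp
  10826 − 5681 = 5145 bp
  wrap: 11657 − 10826 + 3625 = 4456 bp
Sorted largest to smallest: 5145, 4456, 1122, 934 bp.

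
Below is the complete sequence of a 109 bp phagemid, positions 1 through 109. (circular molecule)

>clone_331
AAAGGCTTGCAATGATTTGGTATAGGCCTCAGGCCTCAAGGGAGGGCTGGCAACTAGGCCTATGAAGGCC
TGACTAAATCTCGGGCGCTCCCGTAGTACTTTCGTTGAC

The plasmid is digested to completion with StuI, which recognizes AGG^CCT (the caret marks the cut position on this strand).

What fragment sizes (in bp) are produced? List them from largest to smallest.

67, 25, 10, 7 bp

StuI sites (AGGCCT) start at positions 24, 31, 56, 66.
StuI cuts after base 3 of each site, so after positions 26, 33, 58, 68.
Circular molecule, 4 cuts → 4 fragments:
  27–33 → 7 bp
  34–58 → 25 bp
  59–68 → 10 bp
  69–109 then 1–26 → 41 + 26 = 67 bp
Sorted largest to smallest: 67, 25, 10, 7 bp.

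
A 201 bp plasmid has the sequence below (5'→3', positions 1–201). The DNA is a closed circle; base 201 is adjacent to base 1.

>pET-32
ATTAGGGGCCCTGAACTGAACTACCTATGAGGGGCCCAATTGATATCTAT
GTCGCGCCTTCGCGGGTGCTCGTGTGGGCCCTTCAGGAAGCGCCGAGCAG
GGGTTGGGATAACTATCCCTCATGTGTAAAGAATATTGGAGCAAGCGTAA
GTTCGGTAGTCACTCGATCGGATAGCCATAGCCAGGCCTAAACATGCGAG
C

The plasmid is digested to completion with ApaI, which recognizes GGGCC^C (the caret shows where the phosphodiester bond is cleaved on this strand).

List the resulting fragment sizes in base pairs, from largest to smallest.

131, 44, 26 bp

ApaI sites (GGGCCC) start at positions 6, 32, 76.
ApaI cuts after base 5 of each site (before the last base), so after positions 10, 36, 80.
Circular molecule, 3 cuts → 3 fragments:
  11–36 → 26 bp
  37–80 → 44 bp
  81–201 then 1–10 → 121 + 10 = 131 bp
Sorted largest to smallest: 131, 44, 26 bp.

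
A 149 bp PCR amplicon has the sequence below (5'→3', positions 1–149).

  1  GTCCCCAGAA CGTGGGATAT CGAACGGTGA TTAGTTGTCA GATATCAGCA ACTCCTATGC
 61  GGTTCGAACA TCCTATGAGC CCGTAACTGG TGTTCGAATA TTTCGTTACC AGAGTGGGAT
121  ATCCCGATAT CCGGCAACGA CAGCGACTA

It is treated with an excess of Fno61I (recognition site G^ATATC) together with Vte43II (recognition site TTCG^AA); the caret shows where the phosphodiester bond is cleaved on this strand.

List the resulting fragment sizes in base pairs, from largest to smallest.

30, 25, 25, 23, 22, 16, 8 bp

Fno61I sites (GATATC) start at positions 16, 41, 118, 126.
Fno61I cuts after the first base of each site, so after positions 16, 41, 118, 126.
Vte43II sites (TTCGAA) start at positions 63, 93.
Vte43II cuts after base 4 of each site, so after positions 66, 96.
Combined cut positions: 16, 41, 66, 96, 118, 126.
Linear molecule, 6 cuts → 7 fragments:
  1–16 → 16 bp
  17–41 → 25 bp
  42–66 → 25 bp
  67–96 → 30 bp
  97–118 → 22 bp
  119–126 → 8 bp
  127–149 → 23 bp
Sorted largest to smallest: 30, 25, 25, 23, 22, 16, 8 bp.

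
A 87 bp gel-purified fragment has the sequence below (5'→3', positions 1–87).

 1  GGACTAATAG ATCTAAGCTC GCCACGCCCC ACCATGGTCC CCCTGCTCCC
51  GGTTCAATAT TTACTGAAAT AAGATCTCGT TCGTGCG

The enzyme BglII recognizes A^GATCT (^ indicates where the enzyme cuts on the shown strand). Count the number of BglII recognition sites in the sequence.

2

AGATCT occurs starting at positions 9, 72.
BglII cuts at 2 sites.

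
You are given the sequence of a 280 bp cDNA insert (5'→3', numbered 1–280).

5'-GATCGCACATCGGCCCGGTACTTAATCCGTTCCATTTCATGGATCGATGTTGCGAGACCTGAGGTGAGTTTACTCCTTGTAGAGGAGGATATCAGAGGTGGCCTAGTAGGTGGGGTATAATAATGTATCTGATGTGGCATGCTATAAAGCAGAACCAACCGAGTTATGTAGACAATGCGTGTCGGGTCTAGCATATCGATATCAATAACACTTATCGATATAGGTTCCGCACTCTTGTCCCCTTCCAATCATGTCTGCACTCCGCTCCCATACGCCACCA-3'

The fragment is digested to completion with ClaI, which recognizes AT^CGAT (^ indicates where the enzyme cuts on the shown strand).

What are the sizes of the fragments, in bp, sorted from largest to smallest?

ClaI sites (ATCGAT) start at positions 43, 195, 214.
ClaI cuts after base 2 of each site, so after positions 44, 196, 215.
Linear molecule, 3 cuts → 4 fragments:
  1–44 → 44 bp
  45–196 → 152 bp
  197–215 → 19 bp
  216–280 → 65 bp
Sorted largest to smallest: 152, 65, 44, 19 bp.

152, 65, 44, 19 bp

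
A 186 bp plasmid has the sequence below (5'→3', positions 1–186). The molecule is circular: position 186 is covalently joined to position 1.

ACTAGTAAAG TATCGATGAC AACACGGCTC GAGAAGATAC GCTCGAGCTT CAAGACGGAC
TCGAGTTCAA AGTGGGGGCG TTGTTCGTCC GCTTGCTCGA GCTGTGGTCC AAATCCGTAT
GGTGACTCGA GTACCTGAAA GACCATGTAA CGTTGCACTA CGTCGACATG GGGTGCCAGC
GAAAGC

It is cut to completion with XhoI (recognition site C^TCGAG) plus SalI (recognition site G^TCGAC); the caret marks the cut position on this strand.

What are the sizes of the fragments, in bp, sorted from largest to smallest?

XhoI sites (CTCGAG) start at positions 28, 42, 60, 96, 126.
XhoI cuts after the first base of each site, so after positions 28, 42, 60, 96, 126.
The SalI site (GTCGAC) starts at position 162.
SalI cuts after the first base of each site, so after position 162.
Combined cut positions: 28, 42, 60, 96, 126, 162.
Circular molecule, 6 cuts → 6 fragments:
  29–42 → 14 bp
  43–60 → 18 bp
  61–96 → 36 bp
  97–126 → 30 bp
  127–162 → 36 bp
  163–186 then 1–28 → 24 + 28 = 52 bp
Sorted largest to smallest: 52, 36, 36, 30, 18, 14 bp.

52, 36, 36, 30, 18, 14 bp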